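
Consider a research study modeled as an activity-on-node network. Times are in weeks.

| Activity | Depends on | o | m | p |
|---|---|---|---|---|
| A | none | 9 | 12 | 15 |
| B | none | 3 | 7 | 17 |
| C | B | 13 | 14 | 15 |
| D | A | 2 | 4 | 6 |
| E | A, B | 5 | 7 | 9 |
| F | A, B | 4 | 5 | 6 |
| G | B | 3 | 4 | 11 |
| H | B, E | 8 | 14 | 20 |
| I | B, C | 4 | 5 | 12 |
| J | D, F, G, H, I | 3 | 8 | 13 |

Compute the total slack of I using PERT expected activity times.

te_A = (9 + 4·12 + 15)/6 = 72/6 = 12
te_B = (3 + 4·7 + 17)/6 = 48/6 = 8
te_C = (13 + 4·14 + 15)/6 = 84/6 = 14
te_D = (2 + 4·4 + 6)/6 = 24/6 = 4
te_E = (5 + 4·7 + 9)/6 = 42/6 = 7
te_F = (4 + 4·5 + 6)/6 = 30/6 = 5
te_G = (3 + 4·4 + 11)/6 = 30/6 = 5
te_H = (8 + 4·14 + 20)/6 = 84/6 = 14
te_I = (4 + 4·5 + 12)/6 = 36/6 = 6
te_J = (3 + 4·8 + 13)/6 = 48/6 = 8

Forward pass:
ES_A = 0; EF_A = 12
ES_B = 0; EF_B = 8
ES_C = 8; EF_C = 8+14 = 22
ES_D = 12; EF_D = 12+4 = 16
ES_E = max(EF_A=12, EF_B=8) = 12; EF_E = 12+7 = 19
ES_F = max(EF_A=12, EF_B=8) = 12; EF_F = 12+5 = 17
ES_G = 8; EF_G = 8+5 = 13
ES_H = max(EF_B=8, EF_E=19) = 19; EF_H = 19+14 = 33
ES_I = max(EF_B=8, EF_C=22) = 22; EF_I = 22+6 = 28
ES_J = max(EF_D=16, EF_F=17, EF_G=13, EF_H=33, EF_I=28) = 33; EF_J = 33+8 = 41
Expected project duration μ = 41 weeks. Critical path: A → E → H → J.

Backward pass:
LF_J = 41; LS_J = 41−8 = 33
LF_I = LS_J = 33; LS_I = 33−6 = 27
LF_H = LS_J = 33; LS_H = 33−14 = 19
LF_G = LS_J = 33; LS_G = 33−5 = 28
LF_F = LS_J = 33; LS_F = 33−5 = 28
LF_E = LS_H = 19; LS_E = 19−7 = 12
LF_D = LS_J = 33; LS_D = 33−4 = 29
LF_C = LS_I = 27; LS_C = 27−14 = 13
LF_B = min(LS_C=13, LS_E=12, LS_F=28, LS_G=28, LS_H=19, LS_I=27) = 12; LS_B = 12−8 = 4
LF_A = min(LS_D=29, LS_E=12, LS_F=28) = 12; LS_A = 12−12 = 0
Slack_I = LS_I − ES_I = 27 − 22 = 5

5 weeks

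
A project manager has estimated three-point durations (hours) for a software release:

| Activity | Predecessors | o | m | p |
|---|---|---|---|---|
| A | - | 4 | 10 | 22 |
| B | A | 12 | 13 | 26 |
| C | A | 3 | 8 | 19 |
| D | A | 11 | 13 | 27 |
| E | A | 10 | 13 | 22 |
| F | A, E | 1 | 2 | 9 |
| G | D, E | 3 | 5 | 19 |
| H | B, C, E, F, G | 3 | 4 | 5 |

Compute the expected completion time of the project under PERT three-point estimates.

te_A = (4 + 4·10 + 22)/6 = 66/6 = 11
te_B = (12 + 4·13 + 26)/6 = 90/6 = 15
te_C = (3 + 4·8 + 19)/6 = 54/6 = 9
te_D = (11 + 4·13 + 27)/6 = 90/6 = 15
te_E = (10 + 4·13 + 22)/6 = 84/6 = 14
te_F = (1 + 4·2 + 9)/6 = 18/6 = 3
te_G = (3 + 4·5 + 19)/6 = 42/6 = 7
te_H = (3 + 4·4 + 5)/6 = 24/6 = 4

Forward pass:
ES_A = 0; EF_A = 11
ES_B = 11; EF_B = 11+15 = 26
ES_C = 11; EF_C = 11+9 = 20
ES_D = 11; EF_D = 11+15 = 26
ES_E = 11; EF_E = 11+14 = 25
ES_F = max(EF_A=11, EF_E=25) = 25; EF_F = 25+3 = 28
ES_G = max(EF_D=26, EF_E=25) = 26; EF_G = 26+7 = 33
ES_H = max(EF_B=26, EF_C=20, EF_E=25, EF_F=28, EF_G=33) = 33; EF_H = 33+4 = 37
Expected project duration μ = 37 hours. Critical path: A → D → G → H.

37 hours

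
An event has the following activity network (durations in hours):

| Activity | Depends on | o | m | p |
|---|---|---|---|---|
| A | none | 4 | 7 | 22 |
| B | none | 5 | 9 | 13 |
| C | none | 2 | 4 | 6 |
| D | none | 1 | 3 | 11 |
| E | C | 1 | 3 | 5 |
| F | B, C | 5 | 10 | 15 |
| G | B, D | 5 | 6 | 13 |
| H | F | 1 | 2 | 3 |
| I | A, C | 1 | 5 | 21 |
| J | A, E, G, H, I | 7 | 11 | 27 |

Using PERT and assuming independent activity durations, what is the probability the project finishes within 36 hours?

0.693

te_A = (4 + 4·7 + 22)/6 = 54/6 = 9; σ²_A = ((22−4)/6)² = 9.000
te_B = (5 + 4·9 + 13)/6 = 54/6 = 9; σ²_B = ((13−5)/6)² = 1.778
te_C = (2 + 4·4 + 6)/6 = 24/6 = 4; σ²_C = ((6−2)/6)² = 0.444
te_D = (1 + 4·3 + 11)/6 = 24/6 = 4; σ²_D = ((11−1)/6)² = 2.778
te_E = (1 + 4·3 + 5)/6 = 18/6 = 3; σ²_E = ((5−1)/6)² = 0.444
te_F = (5 + 4·10 + 15)/6 = 60/6 = 10; σ²_F = ((15−5)/6)² = 2.778
te_G = (5 + 4·6 + 13)/6 = 42/6 = 7; σ²_G = ((13−5)/6)² = 1.778
te_H = (1 + 4·2 + 3)/6 = 12/6 = 2; σ²_H = ((3−1)/6)² = 0.111
te_I = (1 + 4·5 + 21)/6 = 42/6 = 7; σ²_I = ((21−1)/6)² = 11.111
te_J = (7 + 4·11 + 27)/6 = 78/6 = 13; σ²_J = ((27−7)/6)² = 11.111

Forward pass:
ES_A = 0; EF_A = 9
ES_B = 0; EF_B = 9
ES_C = 0; EF_C = 4
ES_D = 0; EF_D = 4
ES_E = 4; EF_E = 4+3 = 7
ES_F = max(EF_B=9, EF_C=4) = 9; EF_F = 9+10 = 19
ES_G = max(EF_B=9, EF_D=4) = 9; EF_G = 9+7 = 16
ES_H = 19; EF_H = 19+2 = 21
ES_I = max(EF_A=9, EF_C=4) = 9; EF_I = 9+7 = 16
ES_J = max(EF_A=9, EF_E=7, EF_G=16, EF_H=21, EF_I=16) = 21; EF_J = 21+13 = 34
Expected project duration μ = 34 hours. Critical path: B → F → H → J.

Variance along critical path = 1.778 + 2.778 + 0.111 + 11.111 = 15.778; σ = √15.778 = 3.972 hours.
Z = (36 − 34) / 3.972 = 0.504
P(T ≤ 36) = Φ(0.504) ≈ 0.693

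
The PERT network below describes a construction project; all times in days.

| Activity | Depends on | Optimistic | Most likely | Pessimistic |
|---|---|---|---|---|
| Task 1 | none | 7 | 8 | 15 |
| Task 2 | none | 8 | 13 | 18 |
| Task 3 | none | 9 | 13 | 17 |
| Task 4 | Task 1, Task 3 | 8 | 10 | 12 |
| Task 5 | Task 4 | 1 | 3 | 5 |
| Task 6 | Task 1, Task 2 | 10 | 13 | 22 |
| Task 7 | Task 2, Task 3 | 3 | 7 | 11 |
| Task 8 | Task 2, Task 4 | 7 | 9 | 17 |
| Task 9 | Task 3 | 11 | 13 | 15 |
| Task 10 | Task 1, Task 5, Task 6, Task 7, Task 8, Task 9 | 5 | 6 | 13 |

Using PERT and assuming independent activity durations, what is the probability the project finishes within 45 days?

0.973

te_Task 1 = (7 + 4·8 + 15)/6 = 54/6 = 9; σ²_Task 1 = ((15−7)/6)² = 1.778
te_Task 2 = (8 + 4·13 + 18)/6 = 78/6 = 13; σ²_Task 2 = ((18−8)/6)² = 2.778
te_Task 3 = (9 + 4·13 + 17)/6 = 78/6 = 13; σ²_Task 3 = ((17−9)/6)² = 1.778
te_Task 4 = (8 + 4·10 + 12)/6 = 60/6 = 10; σ²_Task 4 = ((12−8)/6)² = 0.444
te_Task 5 = (1 + 4·3 + 5)/6 = 18/6 = 3; σ²_Task 5 = ((5−1)/6)² = 0.444
te_Task 6 = (10 + 4·13 + 22)/6 = 84/6 = 14; σ²_Task 6 = ((22−10)/6)² = 4.000
te_Task 7 = (3 + 4·7 + 11)/6 = 42/6 = 7; σ²_Task 7 = ((11−3)/6)² = 1.778
te_Task 8 = (7 + 4·9 + 17)/6 = 60/6 = 10; σ²_Task 8 = ((17−7)/6)² = 2.778
te_Task 9 = (11 + 4·13 + 15)/6 = 78/6 = 13; σ²_Task 9 = ((15−11)/6)² = 0.444
te_Task 10 = (5 + 4·6 + 13)/6 = 42/6 = 7; σ²_Task 10 = ((13−5)/6)² = 1.778

Forward pass:
ES_Task 1 = 0; EF_Task 1 = 9
ES_Task 2 = 0; EF_Task 2 = 13
ES_Task 3 = 0; EF_Task 3 = 13
ES_Task 4 = max(EF_Task 1=9, EF_Task 3=13) = 13; EF_Task 4 = 13+10 = 23
ES_Task 5 = 23; EF_Task 5 = 23+3 = 26
ES_Task 6 = max(EF_Task 1=9, EF_Task 2=13) = 13; EF_Task 6 = 13+14 = 27
ES_Task 7 = max(EF_Task 2=13, EF_Task 3=13) = 13; EF_Task 7 = 13+7 = 20
ES_Task 8 = max(EF_Task 2=13, EF_Task 4=23) = 23; EF_Task 8 = 23+10 = 33
ES_Task 9 = 13; EF_Task 9 = 13+13 = 26
ES_Task 10 = max(EF_Task 1=9, EF_Task 5=26, EF_Task 6=27, EF_Task 7=20, EF_Task 8=33, EF_Task 9=26) = 33; EF_Task 10 = 33+7 = 40
Expected project duration μ = 40 days. Critical path: Task 3 → Task 4 → Task 8 → Task 10.

Variance along critical path = 1.778 + 0.444 + 2.778 + 1.778 = 6.778; σ = √6.778 = 2.603 days.
Z = (45 − 40) / 2.603 = 1.921
P(T ≤ 45) = Φ(1.921) ≈ 0.973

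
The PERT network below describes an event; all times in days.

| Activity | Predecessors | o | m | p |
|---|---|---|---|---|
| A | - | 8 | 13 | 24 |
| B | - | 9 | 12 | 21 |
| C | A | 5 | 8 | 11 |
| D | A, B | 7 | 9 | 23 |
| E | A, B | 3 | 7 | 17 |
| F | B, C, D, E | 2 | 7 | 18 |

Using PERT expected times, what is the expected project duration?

33 days

te_A = (8 + 4·13 + 24)/6 = 84/6 = 14
te_B = (9 + 4·12 + 21)/6 = 78/6 = 13
te_C = (5 + 4·8 + 11)/6 = 48/6 = 8
te_D = (7 + 4·9 + 23)/6 = 66/6 = 11
te_E = (3 + 4·7 + 17)/6 = 48/6 = 8
te_F = (2 + 4·7 + 18)/6 = 48/6 = 8

Forward pass:
ES_A = 0; EF_A = 14
ES_B = 0; EF_B = 13
ES_C = 14; EF_C = 14+8 = 22
ES_D = max(EF_A=14, EF_B=13) = 14; EF_D = 14+11 = 25
ES_E = max(EF_A=14, EF_B=13) = 14; EF_E = 14+8 = 22
ES_F = max(EF_B=13, EF_C=22, EF_D=25, EF_E=22) = 25; EF_F = 25+8 = 33
Expected project duration μ = 33 days. Critical path: A → D → F.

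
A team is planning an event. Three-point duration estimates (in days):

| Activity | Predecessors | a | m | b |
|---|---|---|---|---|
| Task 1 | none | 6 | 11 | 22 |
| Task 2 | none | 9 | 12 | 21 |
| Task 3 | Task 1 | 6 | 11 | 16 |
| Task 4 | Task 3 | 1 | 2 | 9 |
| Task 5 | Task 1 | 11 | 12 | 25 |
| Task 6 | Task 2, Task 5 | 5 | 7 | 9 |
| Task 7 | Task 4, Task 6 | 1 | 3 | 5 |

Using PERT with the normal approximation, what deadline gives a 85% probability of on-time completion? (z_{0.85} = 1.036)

39.8 days

te_Task 1 = (6 + 4·11 + 22)/6 = 72/6 = 12; σ²_Task 1 = ((22−6)/6)² = 7.111
te_Task 2 = (9 + 4·12 + 21)/6 = 78/6 = 13; σ²_Task 2 = ((21−9)/6)² = 4.000
te_Task 3 = (6 + 4·11 + 16)/6 = 66/6 = 11; σ²_Task 3 = ((16−6)/6)² = 2.778
te_Task 4 = (1 + 4·2 + 9)/6 = 18/6 = 3; σ²_Task 4 = ((9−1)/6)² = 1.778
te_Task 5 = (11 + 4·12 + 25)/6 = 84/6 = 14; σ²_Task 5 = ((25−11)/6)² = 5.444
te_Task 6 = (5 + 4·7 + 9)/6 = 42/6 = 7; σ²_Task 6 = ((9−5)/6)² = 0.444
te_Task 7 = (1 + 4·3 + 5)/6 = 18/6 = 3; σ²_Task 7 = ((5−1)/6)² = 0.444

Forward pass:
ES_Task 1 = 0; EF_Task 1 = 12
ES_Task 2 = 0; EF_Task 2 = 13
ES_Task 3 = 12; EF_Task 3 = 12+11 = 23
ES_Task 4 = 23; EF_Task 4 = 23+3 = 26
ES_Task 5 = 12; EF_Task 5 = 12+14 = 26
ES_Task 6 = max(EF_Task 2=13, EF_Task 5=26) = 26; EF_Task 6 = 26+7 = 33
ES_Task 7 = max(EF_Task 4=26, EF_Task 6=33) = 33; EF_Task 7 = 33+3 = 36
Expected project duration μ = 36 days. Critical path: Task 1 → Task 5 → Task 6 → Task 7.

Variance along critical path = 7.111 + 5.444 + 0.444 + 0.444 = 13.444; σ = 3.667 days.
D = μ + z·σ = 36 + 1.036·3.667 = 39.8 days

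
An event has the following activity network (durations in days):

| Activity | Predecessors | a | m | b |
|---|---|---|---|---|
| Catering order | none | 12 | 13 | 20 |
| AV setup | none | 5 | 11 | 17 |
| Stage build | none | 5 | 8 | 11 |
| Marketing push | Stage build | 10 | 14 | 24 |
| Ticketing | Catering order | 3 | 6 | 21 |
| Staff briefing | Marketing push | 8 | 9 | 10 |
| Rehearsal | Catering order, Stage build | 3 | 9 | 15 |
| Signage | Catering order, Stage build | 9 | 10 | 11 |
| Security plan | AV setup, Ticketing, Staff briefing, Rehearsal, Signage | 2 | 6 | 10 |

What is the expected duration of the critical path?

te_Catering order = (12 + 4·13 + 20)/6 = 84/6 = 14
te_AV setup = (5 + 4·11 + 17)/6 = 66/6 = 11
te_Stage build = (5 + 4·8 + 11)/6 = 48/6 = 8
te_Marketing push = (10 + 4·14 + 24)/6 = 90/6 = 15
te_Ticketing = (3 + 4·6 + 21)/6 = 48/6 = 8
te_Staff briefing = (8 + 4·9 + 10)/6 = 54/6 = 9
te_Rehearsal = (3 + 4·9 + 15)/6 = 54/6 = 9
te_Signage = (9 + 4·10 + 11)/6 = 60/6 = 10
te_Security plan = (2 + 4·6 + 10)/6 = 36/6 = 6

Forward pass:
ES_Catering order = 0; EF_Catering order = 14
ES_AV setup = 0; EF_AV setup = 11
ES_Stage build = 0; EF_Stage build = 8
ES_Marketing push = 8; EF_Marketing push = 8+15 = 23
ES_Ticketing = 14; EF_Ticketing = 14+8 = 22
ES_Staff briefing = 23; EF_Staff briefing = 23+9 = 32
ES_Rehearsal = max(EF_Catering order=14, EF_Stage build=8) = 14; EF_Rehearsal = 14+9 = 23
ES_Signage = max(EF_Catering order=14, EF_Stage build=8) = 14; EF_Signage = 14+10 = 24
ES_Security plan = max(EF_AV setup=11, EF_Ticketing=22, EF_Staff briefing=32, EF_Rehearsal=23, EF_Signage=24) = 32; EF_Security plan = 32+6 = 38
Expected project duration μ = 38 days. Critical path: Stage build → Marketing push → Staff briefing → Security plan.

38 days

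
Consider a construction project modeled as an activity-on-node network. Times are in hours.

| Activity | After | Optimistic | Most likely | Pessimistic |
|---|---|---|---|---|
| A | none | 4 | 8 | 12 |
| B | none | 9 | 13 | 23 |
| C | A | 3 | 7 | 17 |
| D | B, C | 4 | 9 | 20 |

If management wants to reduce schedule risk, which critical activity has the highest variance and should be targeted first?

te_A = (4 + 4·8 + 12)/6 = 48/6 = 8; σ²_A = ((12−4)/6)² = 1.778
te_B = (9 + 4·13 + 23)/6 = 84/6 = 14; σ²_B = ((23−9)/6)² = 5.444
te_C = (3 + 4·7 + 17)/6 = 48/6 = 8; σ²_C = ((17−3)/6)² = 5.444
te_D = (4 + 4·9 + 20)/6 = 60/6 = 10; σ²_D = ((20−4)/6)² = 7.111

Forward pass:
ES_A = 0; EF_A = 8
ES_B = 0; EF_B = 14
ES_C = 8; EF_C = 8+8 = 16
ES_D = max(EF_B=14, EF_C=16) = 16; EF_D = 16+10 = 26
Expected project duration μ = 26 hours. Critical path: A → C → D.

Variances on critical path: σ²_A=1.778, σ²_C=5.444, σ²_D=7.111.
Largest is σ²_D = 7.111.

D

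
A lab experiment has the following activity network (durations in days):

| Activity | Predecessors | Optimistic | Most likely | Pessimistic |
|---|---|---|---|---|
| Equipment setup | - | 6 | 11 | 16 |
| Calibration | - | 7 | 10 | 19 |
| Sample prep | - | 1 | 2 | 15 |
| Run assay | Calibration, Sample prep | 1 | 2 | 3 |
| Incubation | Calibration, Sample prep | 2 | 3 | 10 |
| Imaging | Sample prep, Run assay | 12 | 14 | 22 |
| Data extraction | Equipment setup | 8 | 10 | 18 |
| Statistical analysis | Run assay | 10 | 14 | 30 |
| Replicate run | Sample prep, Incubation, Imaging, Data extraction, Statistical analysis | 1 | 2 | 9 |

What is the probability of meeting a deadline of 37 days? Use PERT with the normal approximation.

0.887

te_Equipment setup = (6 + 4·11 + 16)/6 = 66/6 = 11; σ²_Equipment setup = ((16−6)/6)² = 2.778
te_Calibration = (7 + 4·10 + 19)/6 = 66/6 = 11; σ²_Calibration = ((19−7)/6)² = 4.000
te_Sample prep = (1 + 4·2 + 15)/6 = 24/6 = 4; σ²_Sample prep = ((15−1)/6)² = 5.444
te_Run assay = (1 + 4·2 + 3)/6 = 12/6 = 2; σ²_Run assay = ((3−1)/6)² = 0.111
te_Incubation = (2 + 4·3 + 10)/6 = 24/6 = 4; σ²_Incubation = ((10−2)/6)² = 1.778
te_Imaging = (12 + 4·14 + 22)/6 = 90/6 = 15; σ²_Imaging = ((22−12)/6)² = 2.778
te_Data extraction = (8 + 4·10 + 18)/6 = 66/6 = 11; σ²_Data extraction = ((18−8)/6)² = 2.778
te_Statistical analysis = (10 + 4·14 + 30)/6 = 96/6 = 16; σ²_Statistical analysis = ((30−10)/6)² = 11.111
te_Replicate run = (1 + 4·2 + 9)/6 = 18/6 = 3; σ²_Replicate run = ((9−1)/6)² = 1.778

Forward pass:
ES_Equipment setup = 0; EF_Equipment setup = 11
ES_Calibration = 0; EF_Calibration = 11
ES_Sample prep = 0; EF_Sample prep = 4
ES_Run assay = max(EF_Calibration=11, EF_Sample prep=4) = 11; EF_Run assay = 11+2 = 13
ES_Incubation = max(EF_Calibration=11, EF_Sample prep=4) = 11; EF_Incubation = 11+4 = 15
ES_Imaging = max(EF_Sample prep=4, EF_Run assay=13) = 13; EF_Imaging = 13+15 = 28
ES_Data extraction = 11; EF_Data extraction = 11+11 = 22
ES_Statistical analysis = 13; EF_Statistical analysis = 13+16 = 29
ES_Replicate run = max(EF_Sample prep=4, EF_Incubation=15, EF_Imaging=28, EF_Data extraction=22, EF_Statistical analysis=29) = 29; EF_Replicate run = 29+3 = 32
Expected project duration μ = 32 days. Critical path: Calibration → Run assay → Statistical analysis → Replicate run.

Variance along critical path = 4.000 + 0.111 + 11.111 + 1.778 = 17.000; σ = √17.000 = 4.123 days.
Z = (37 − 32) / 4.123 = 1.213
P(T ≤ 37) = Φ(1.213) ≈ 0.887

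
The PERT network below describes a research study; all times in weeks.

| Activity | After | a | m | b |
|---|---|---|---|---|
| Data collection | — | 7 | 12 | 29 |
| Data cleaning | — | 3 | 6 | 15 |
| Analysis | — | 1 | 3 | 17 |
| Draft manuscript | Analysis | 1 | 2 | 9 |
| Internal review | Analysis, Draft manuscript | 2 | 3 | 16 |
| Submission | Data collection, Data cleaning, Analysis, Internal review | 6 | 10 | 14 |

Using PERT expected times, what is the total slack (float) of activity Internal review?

1 weeks

te_Data collection = (7 + 4·12 + 29)/6 = 84/6 = 14
te_Data cleaning = (3 + 4·6 + 15)/6 = 42/6 = 7
te_Analysis = (1 + 4·3 + 17)/6 = 30/6 = 5
te_Draft manuscript = (1 + 4·2 + 9)/6 = 18/6 = 3
te_Internal review = (2 + 4·3 + 16)/6 = 30/6 = 5
te_Submission = (6 + 4·10 + 14)/6 = 60/6 = 10

Forward pass:
ES_Data collection = 0; EF_Data collection = 14
ES_Data cleaning = 0; EF_Data cleaning = 7
ES_Analysis = 0; EF_Analysis = 5
ES_Draft manuscript = 5; EF_Draft manuscript = 5+3 = 8
ES_Internal review = max(EF_Analysis=5, EF_Draft manuscript=8) = 8; EF_Internal review = 8+5 = 13
ES_Submission = max(EF_Data collection=14, EF_Data cleaning=7, EF_Analysis=5, EF_Internal review=13) = 14; EF_Submission = 14+10 = 24
Expected project duration μ = 24 weeks. Critical path: Data collection → Submission.

Backward pass:
LF_Submission = 24; LS_Submission = 24−10 = 14
LF_Internal review = LS_Submission = 14; LS_Internal review = 14−5 = 9
LF_Draft manuscript = LS_Internal review = 9; LS_Draft manuscript = 9−3 = 6
LF_Analysis = min(LS_Draft manuscript=6, LS_Internal review=9, LS_Submission=14) = 6; LS_Analysis = 6−5 = 1
LF_Data cleaning = LS_Submission = 14; LS_Data cleaning = 14−7 = 7
LF_Data collection = LS_Submission = 14; LS_Data collection = 14−14 = 0
Slack_Internal review = LS_Internal review − ES_Internal review = 9 − 8 = 1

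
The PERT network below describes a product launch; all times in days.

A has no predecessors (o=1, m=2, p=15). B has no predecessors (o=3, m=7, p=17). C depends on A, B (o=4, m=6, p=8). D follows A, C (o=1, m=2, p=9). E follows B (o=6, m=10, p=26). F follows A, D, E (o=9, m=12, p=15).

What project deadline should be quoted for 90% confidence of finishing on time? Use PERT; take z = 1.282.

37.4 days

te_A = (1 + 4·2 + 15)/6 = 24/6 = 4; σ²_A = ((15−1)/6)² = 5.444
te_B = (3 + 4·7 + 17)/6 = 48/6 = 8; σ²_B = ((17−3)/6)² = 5.444
te_C = (4 + 4·6 + 8)/6 = 36/6 = 6; σ²_C = ((8−4)/6)² = 0.444
te_D = (1 + 4·2 + 9)/6 = 18/6 = 3; σ²_D = ((9−1)/6)² = 1.778
te_E = (6 + 4·10 + 26)/6 = 72/6 = 12; σ²_E = ((26−6)/6)² = 11.111
te_F = (9 + 4·12 + 15)/6 = 72/6 = 12; σ²_F = ((15−9)/6)² = 1.000

Forward pass:
ES_A = 0; EF_A = 4
ES_B = 0; EF_B = 8
ES_C = max(EF_A=4, EF_B=8) = 8; EF_C = 8+6 = 14
ES_D = max(EF_A=4, EF_C=14) = 14; EF_D = 14+3 = 17
ES_E = 8; EF_E = 8+12 = 20
ES_F = max(EF_A=4, EF_D=17, EF_E=20) = 20; EF_F = 20+12 = 32
Expected project duration μ = 32 days. Critical path: B → E → F.

Variance along critical path = 5.444 + 11.111 + 1.000 = 17.556; σ = 4.190 days.
D = μ + z·σ = 32 + 1.282·4.190 = 37.4 days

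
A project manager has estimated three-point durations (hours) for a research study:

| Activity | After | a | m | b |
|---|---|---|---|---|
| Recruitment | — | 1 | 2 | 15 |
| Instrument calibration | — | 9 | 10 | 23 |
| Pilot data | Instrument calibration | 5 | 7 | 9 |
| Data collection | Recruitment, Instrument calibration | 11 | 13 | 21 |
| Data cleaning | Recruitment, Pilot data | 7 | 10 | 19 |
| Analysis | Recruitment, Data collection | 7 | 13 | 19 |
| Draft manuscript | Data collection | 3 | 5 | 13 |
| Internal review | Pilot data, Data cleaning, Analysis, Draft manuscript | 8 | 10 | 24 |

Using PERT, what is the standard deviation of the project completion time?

te_Recruitment = (1 + 4·2 + 15)/6 = 24/6 = 4; σ²_Recruitment = ((15−1)/6)² = 5.444
te_Instrument calibration = (9 + 4·10 + 23)/6 = 72/6 = 12; σ²_Instrument calibration = ((23−9)/6)² = 5.444
te_Pilot data = (5 + 4·7 + 9)/6 = 42/6 = 7; σ²_Pilot data = ((9−5)/6)² = 0.444
te_Data collection = (11 + 4·13 + 21)/6 = 84/6 = 14; σ²_Data collection = ((21−11)/6)² = 2.778
te_Data cleaning = (7 + 4·10 + 19)/6 = 66/6 = 11; σ²_Data cleaning = ((19−7)/6)² = 4.000
te_Analysis = (7 + 4·13 + 19)/6 = 78/6 = 13; σ²_Analysis = ((19−7)/6)² = 4.000
te_Draft manuscript = (3 + 4·5 + 13)/6 = 36/6 = 6; σ²_Draft manuscript = ((13−3)/6)² = 2.778
te_Internal review = (8 + 4·10 + 24)/6 = 72/6 = 12; σ²_Internal review = ((24−8)/6)² = 7.111

Forward pass:
ES_Recruitment = 0; EF_Recruitment = 4
ES_Instrument calibration = 0; EF_Instrument calibration = 12
ES_Pilot data = 12; EF_Pilot data = 12+7 = 19
ES_Data collection = max(EF_Recruitment=4, EF_Instrument calibration=12) = 12; EF_Data collection = 12+14 = 26
ES_Data cleaning = max(EF_Recruitment=4, EF_Pilot data=19) = 19; EF_Data cleaning = 19+11 = 30
ES_Analysis = max(EF_Recruitment=4, EF_Data collection=26) = 26; EF_Analysis = 26+13 = 39
ES_Draft manuscript = 26; EF_Draft manuscript = 26+6 = 32
ES_Internal review = max(EF_Pilot data=19, EF_Data cleaning=30, EF_Analysis=39, EF_Draft manuscript=32) = 39; EF_Internal review = 39+12 = 51
Expected project duration μ = 51 hours. Critical path: Instrument calibration → Data collection → Analysis → Internal review.

Variance along critical path = 5.444 + 2.778 + 4.000 + 7.111 = 19.333
σ = √19.333 = 4.397 hours

4.40 hours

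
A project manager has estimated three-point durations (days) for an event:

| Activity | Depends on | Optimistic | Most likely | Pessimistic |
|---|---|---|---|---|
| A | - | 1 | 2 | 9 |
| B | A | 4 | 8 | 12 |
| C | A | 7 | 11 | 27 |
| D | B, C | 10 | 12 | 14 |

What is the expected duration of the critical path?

28 days

te_A = (1 + 4·2 + 9)/6 = 18/6 = 3
te_B = (4 + 4·8 + 12)/6 = 48/6 = 8
te_C = (7 + 4·11 + 27)/6 = 78/6 = 13
te_D = (10 + 4·12 + 14)/6 = 72/6 = 12

Forward pass:
ES_A = 0; EF_A = 3
ES_B = 3; EF_B = 3+8 = 11
ES_C = 3; EF_C = 3+13 = 16
ES_D = max(EF_B=11, EF_C=16) = 16; EF_D = 16+12 = 28
Expected project duration μ = 28 days. Critical path: A → C → D.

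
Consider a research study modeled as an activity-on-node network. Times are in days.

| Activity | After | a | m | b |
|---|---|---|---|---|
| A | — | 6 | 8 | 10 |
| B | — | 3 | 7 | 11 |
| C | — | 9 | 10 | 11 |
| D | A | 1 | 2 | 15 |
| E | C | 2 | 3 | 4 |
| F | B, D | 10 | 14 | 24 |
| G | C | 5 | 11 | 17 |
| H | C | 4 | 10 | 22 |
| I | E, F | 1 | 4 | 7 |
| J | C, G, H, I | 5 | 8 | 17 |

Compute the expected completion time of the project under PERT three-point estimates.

40 days

te_A = (6 + 4·8 + 10)/6 = 48/6 = 8
te_B = (3 + 4·7 + 11)/6 = 42/6 = 7
te_C = (9 + 4·10 + 11)/6 = 60/6 = 10
te_D = (1 + 4·2 + 15)/6 = 24/6 = 4
te_E = (2 + 4·3 + 4)/6 = 18/6 = 3
te_F = (10 + 4·14 + 24)/6 = 90/6 = 15
te_G = (5 + 4·11 + 17)/6 = 66/6 = 11
te_H = (4 + 4·10 + 22)/6 = 66/6 = 11
te_I = (1 + 4·4 + 7)/6 = 24/6 = 4
te_J = (5 + 4·8 + 17)/6 = 54/6 = 9

Forward pass:
ES_A = 0; EF_A = 8
ES_B = 0; EF_B = 7
ES_C = 0; EF_C = 10
ES_D = 8; EF_D = 8+4 = 12
ES_E = 10; EF_E = 10+3 = 13
ES_F = max(EF_B=7, EF_D=12) = 12; EF_F = 12+15 = 27
ES_G = 10; EF_G = 10+11 = 21
ES_H = 10; EF_H = 10+11 = 21
ES_I = max(EF_E=13, EF_F=27) = 27; EF_I = 27+4 = 31
ES_J = max(EF_C=10, EF_G=21, EF_H=21, EF_I=31) = 31; EF_J = 31+9 = 40
Expected project duration μ = 40 days. Critical path: A → D → F → I → J.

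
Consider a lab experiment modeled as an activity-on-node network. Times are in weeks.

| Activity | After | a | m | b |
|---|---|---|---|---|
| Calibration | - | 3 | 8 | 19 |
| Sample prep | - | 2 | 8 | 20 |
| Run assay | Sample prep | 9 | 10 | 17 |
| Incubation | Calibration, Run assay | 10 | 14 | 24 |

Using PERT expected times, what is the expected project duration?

35 weeks

te_Calibration = (3 + 4·8 + 19)/6 = 54/6 = 9
te_Sample prep = (2 + 4·8 + 20)/6 = 54/6 = 9
te_Run assay = (9 + 4·10 + 17)/6 = 66/6 = 11
te_Incubation = (10 + 4·14 + 24)/6 = 90/6 = 15

Forward pass:
ES_Calibration = 0; EF_Calibration = 9
ES_Sample prep = 0; EF_Sample prep = 9
ES_Run assay = 9; EF_Run assay = 9+11 = 20
ES_Incubation = max(EF_Calibration=9, EF_Run assay=20) = 20; EF_Incubation = 20+15 = 35
Expected project duration μ = 35 weeks. Critical path: Sample prep → Run assay → Incubation.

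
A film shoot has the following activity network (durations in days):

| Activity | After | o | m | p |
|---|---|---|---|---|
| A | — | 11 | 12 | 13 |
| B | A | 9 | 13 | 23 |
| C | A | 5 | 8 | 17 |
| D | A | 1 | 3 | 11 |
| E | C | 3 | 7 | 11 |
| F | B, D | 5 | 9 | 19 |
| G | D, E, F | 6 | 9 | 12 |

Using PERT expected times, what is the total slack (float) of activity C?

8 days

te_A = (11 + 4·12 + 13)/6 = 72/6 = 12
te_B = (9 + 4·13 + 23)/6 = 84/6 = 14
te_C = (5 + 4·8 + 17)/6 = 54/6 = 9
te_D = (1 + 4·3 + 11)/6 = 24/6 = 4
te_E = (3 + 4·7 + 11)/6 = 42/6 = 7
te_F = (5 + 4·9 + 19)/6 = 60/6 = 10
te_G = (6 + 4·9 + 12)/6 = 54/6 = 9

Forward pass:
ES_A = 0; EF_A = 12
ES_B = 12; EF_B = 12+14 = 26
ES_C = 12; EF_C = 12+9 = 21
ES_D = 12; EF_D = 12+4 = 16
ES_E = 21; EF_E = 21+7 = 28
ES_F = max(EF_B=26, EF_D=16) = 26; EF_F = 26+10 = 36
ES_G = max(EF_D=16, EF_E=28, EF_F=36) = 36; EF_G = 36+9 = 45
Expected project duration μ = 45 days. Critical path: A → B → F → G.

Backward pass:
LF_G = 45; LS_G = 45−9 = 36
LF_F = LS_G = 36; LS_F = 36−10 = 26
LF_E = LS_G = 36; LS_E = 36−7 = 29
LF_D = min(LS_F=26, LS_G=36) = 26; LS_D = 26−4 = 22
LF_C = LS_E = 29; LS_C = 29−9 = 20
LF_B = LS_F = 26; LS_B = 26−14 = 12
LF_A = min(LS_B=12, LS_C=20, LS_D=22) = 12; LS_A = 12−12 = 0
Slack_C = LS_C − ES_C = 20 − 12 = 8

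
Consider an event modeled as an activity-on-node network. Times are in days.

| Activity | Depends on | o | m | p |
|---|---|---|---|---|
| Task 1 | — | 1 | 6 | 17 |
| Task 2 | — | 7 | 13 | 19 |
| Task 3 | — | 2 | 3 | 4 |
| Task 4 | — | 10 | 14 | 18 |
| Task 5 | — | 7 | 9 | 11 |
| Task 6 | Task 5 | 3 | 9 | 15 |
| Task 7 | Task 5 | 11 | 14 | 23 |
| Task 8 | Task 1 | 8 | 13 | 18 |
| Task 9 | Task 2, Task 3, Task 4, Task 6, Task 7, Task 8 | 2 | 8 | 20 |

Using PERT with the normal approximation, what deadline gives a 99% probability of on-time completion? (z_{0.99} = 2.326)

te_Task 1 = (1 + 4·6 + 17)/6 = 42/6 = 7; σ²_Task 1 = ((17−1)/6)² = 7.111
te_Task 2 = (7 + 4·13 + 19)/6 = 78/6 = 13; σ²_Task 2 = ((19−7)/6)² = 4.000
te_Task 3 = (2 + 4·3 + 4)/6 = 18/6 = 3; σ²_Task 3 = ((4−2)/6)² = 0.111
te_Task 4 = (10 + 4·14 + 18)/6 = 84/6 = 14; σ²_Task 4 = ((18−10)/6)² = 1.778
te_Task 5 = (7 + 4·9 + 11)/6 = 54/6 = 9; σ²_Task 5 = ((11−7)/6)² = 0.444
te_Task 6 = (3 + 4·9 + 15)/6 = 54/6 = 9; σ²_Task 6 = ((15−3)/6)² = 4.000
te_Task 7 = (11 + 4·14 + 23)/6 = 90/6 = 15; σ²_Task 7 = ((23−11)/6)² = 4.000
te_Task 8 = (8 + 4·13 + 18)/6 = 78/6 = 13; σ²_Task 8 = ((18−8)/6)² = 2.778
te_Task 9 = (2 + 4·8 + 20)/6 = 54/6 = 9; σ²_Task 9 = ((20−2)/6)² = 9.000

Forward pass:
ES_Task 1 = 0; EF_Task 1 = 7
ES_Task 2 = 0; EF_Task 2 = 13
ES_Task 3 = 0; EF_Task 3 = 3
ES_Task 4 = 0; EF_Task 4 = 14
ES_Task 5 = 0; EF_Task 5 = 9
ES_Task 6 = 9; EF_Task 6 = 9+9 = 18
ES_Task 7 = 9; EF_Task 7 = 9+15 = 24
ES_Task 8 = 7; EF_Task 8 = 7+13 = 20
ES_Task 9 = max(EF_Task 2=13, EF_Task 3=3, EF_Task 4=14, EF_Task 6=18, EF_Task 7=24, EF_Task 8=20) = 24; EF_Task 9 = 24+9 = 33
Expected project duration μ = 33 days. Critical path: Task 5 → Task 7 → Task 9.

Variance along critical path = 0.444 + 4.000 + 9.000 = 13.444; σ = 3.667 days.
D = μ + z·σ = 33 + 2.326·3.667 = 41.5 days

41.5 days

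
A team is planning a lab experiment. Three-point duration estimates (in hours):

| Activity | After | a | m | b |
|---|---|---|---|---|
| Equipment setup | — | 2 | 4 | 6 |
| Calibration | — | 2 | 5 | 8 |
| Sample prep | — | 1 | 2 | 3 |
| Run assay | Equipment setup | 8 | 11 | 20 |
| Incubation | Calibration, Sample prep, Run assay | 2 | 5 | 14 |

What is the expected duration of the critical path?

te_Equipment setup = (2 + 4·4 + 6)/6 = 24/6 = 4
te_Calibration = (2 + 4·5 + 8)/6 = 30/6 = 5
te_Sample prep = (1 + 4·2 + 3)/6 = 12/6 = 2
te_Run assay = (8 + 4·11 + 20)/6 = 72/6 = 12
te_Incubation = (2 + 4·5 + 14)/6 = 36/6 = 6

Forward pass:
ES_Equipment setup = 0; EF_Equipment setup = 4
ES_Calibration = 0; EF_Calibration = 5
ES_Sample prep = 0; EF_Sample prep = 2
ES_Run assay = 4; EF_Run assay = 4+12 = 16
ES_Incubation = max(EF_Calibration=5, EF_Sample prep=2, EF_Run assay=16) = 16; EF_Incubation = 16+6 = 22
Expected project duration μ = 22 hours. Critical path: Equipment setup → Run assay → Incubation.

22 hours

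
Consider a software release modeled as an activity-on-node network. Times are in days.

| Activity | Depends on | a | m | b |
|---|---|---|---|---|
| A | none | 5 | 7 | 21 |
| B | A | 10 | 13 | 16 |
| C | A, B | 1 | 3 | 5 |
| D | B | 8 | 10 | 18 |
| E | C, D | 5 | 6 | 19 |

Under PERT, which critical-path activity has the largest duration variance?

te_A = (5 + 4·7 + 21)/6 = 54/6 = 9; σ²_A = ((21−5)/6)² = 7.111
te_B = (10 + 4·13 + 16)/6 = 78/6 = 13; σ²_B = ((16−10)/6)² = 1.000
te_C = (1 + 4·3 + 5)/6 = 18/6 = 3; σ²_C = ((5−1)/6)² = 0.444
te_D = (8 + 4·10 + 18)/6 = 66/6 = 11; σ²_D = ((18−8)/6)² = 2.778
te_E = (5 + 4·6 + 19)/6 = 48/6 = 8; σ²_E = ((19−5)/6)² = 5.444

Forward pass:
ES_A = 0; EF_A = 9
ES_B = 9; EF_B = 9+13 = 22
ES_C = max(EF_A=9, EF_B=22) = 22; EF_C = 22+3 = 25
ES_D = 22; EF_D = 22+11 = 33
ES_E = max(EF_C=25, EF_D=33) = 33; EF_E = 33+8 = 41
Expected project duration μ = 41 days. Critical path: A → B → D → E.

Variances on critical path: σ²_A=7.111, σ²_B=1.000, σ²_D=2.778, σ²_E=5.444.
Largest is σ²_A = 7.111.

A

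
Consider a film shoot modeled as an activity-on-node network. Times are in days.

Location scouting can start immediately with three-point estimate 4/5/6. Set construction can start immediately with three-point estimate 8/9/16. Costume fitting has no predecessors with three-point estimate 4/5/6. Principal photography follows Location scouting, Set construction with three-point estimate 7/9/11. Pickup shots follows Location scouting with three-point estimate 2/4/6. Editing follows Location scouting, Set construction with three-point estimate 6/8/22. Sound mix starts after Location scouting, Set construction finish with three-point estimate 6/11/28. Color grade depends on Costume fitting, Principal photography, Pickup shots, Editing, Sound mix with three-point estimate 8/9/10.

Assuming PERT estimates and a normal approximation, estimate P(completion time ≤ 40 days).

0.979

te_Location scouting = (4 + 4·5 + 6)/6 = 30/6 = 5; σ²_Location scouting = ((6−4)/6)² = 0.111
te_Set construction = (8 + 4·9 + 16)/6 = 60/6 = 10; σ²_Set construction = ((16−8)/6)² = 1.778
te_Costume fitting = (4 + 4·5 + 6)/6 = 30/6 = 5; σ²_Costume fitting = ((6−4)/6)² = 0.111
te_Principal photography = (7 + 4·9 + 11)/6 = 54/6 = 9; σ²_Principal photography = ((11−7)/6)² = 0.444
te_Pickup shots = (2 + 4·4 + 6)/6 = 24/6 = 4; σ²_Pickup shots = ((6−2)/6)² = 0.444
te_Editing = (6 + 4·8 + 22)/6 = 60/6 = 10; σ²_Editing = ((22−6)/6)² = 7.111
te_Sound mix = (6 + 4·11 + 28)/6 = 78/6 = 13; σ²_Sound mix = ((28−6)/6)² = 13.444
te_Color grade = (8 + 4·9 + 10)/6 = 54/6 = 9; σ²_Color grade = ((10−8)/6)² = 0.111

Forward pass:
ES_Location scouting = 0; EF_Location scouting = 5
ES_Set construction = 0; EF_Set construction = 10
ES_Costume fitting = 0; EF_Costume fitting = 5
ES_Principal photography = max(EF_Location scouting=5, EF_Set construction=10) = 10; EF_Principal photography = 10+9 = 19
ES_Pickup shots = 5; EF_Pickup shots = 5+4 = 9
ES_Editing = max(EF_Location scouting=5, EF_Set construction=10) = 10; EF_Editing = 10+10 = 20
ES_Sound mix = max(EF_Location scouting=5, EF_Set construction=10) = 10; EF_Sound mix = 10+13 = 23
ES_Color grade = max(EF_Costume fitting=5, EF_Principal photography=19, EF_Pickup shots=9, EF_Editing=20, EF_Sound mix=23) = 23; EF_Color grade = 23+9 = 32
Expected project duration μ = 32 days. Critical path: Set construction → Sound mix → Color grade.

Variance along critical path = 1.778 + 13.444 + 0.111 = 15.333; σ = √15.333 = 3.916 days.
Z = (40 − 32) / 3.916 = 2.043
P(T ≤ 40) = Φ(2.043) ≈ 0.979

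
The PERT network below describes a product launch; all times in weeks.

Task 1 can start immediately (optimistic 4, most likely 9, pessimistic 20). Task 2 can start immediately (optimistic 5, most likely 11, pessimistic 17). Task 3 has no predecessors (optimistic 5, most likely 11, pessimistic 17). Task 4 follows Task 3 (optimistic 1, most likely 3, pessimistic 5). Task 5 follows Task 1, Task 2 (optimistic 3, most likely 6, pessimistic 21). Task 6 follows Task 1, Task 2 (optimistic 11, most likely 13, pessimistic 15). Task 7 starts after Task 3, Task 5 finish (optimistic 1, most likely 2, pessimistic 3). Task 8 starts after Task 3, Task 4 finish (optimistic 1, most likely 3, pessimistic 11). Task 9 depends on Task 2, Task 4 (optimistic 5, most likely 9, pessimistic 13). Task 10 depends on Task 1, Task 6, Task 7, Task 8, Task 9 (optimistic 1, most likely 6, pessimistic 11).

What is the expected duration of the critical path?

te_Task 1 = (4 + 4·9 + 20)/6 = 60/6 = 10
te_Task 2 = (5 + 4·11 + 17)/6 = 66/6 = 11
te_Task 3 = (5 + 4·11 + 17)/6 = 66/6 = 11
te_Task 4 = (1 + 4·3 + 5)/6 = 18/6 = 3
te_Task 5 = (3 + 4·6 + 21)/6 = 48/6 = 8
te_Task 6 = (11 + 4·13 + 15)/6 = 78/6 = 13
te_Task 7 = (1 + 4·2 + 3)/6 = 12/6 = 2
te_Task 8 = (1 + 4·3 + 11)/6 = 24/6 = 4
te_Task 9 = (5 + 4·9 + 13)/6 = 54/6 = 9
te_Task 10 = (1 + 4·6 + 11)/6 = 36/6 = 6

Forward pass:
ES_Task 1 = 0; EF_Task 1 = 10
ES_Task 2 = 0; EF_Task 2 = 11
ES_Task 3 = 0; EF_Task 3 = 11
ES_Task 4 = 11; EF_Task 4 = 11+3 = 14
ES_Task 5 = max(EF_Task 1=10, EF_Task 2=11) = 11; EF_Task 5 = 11+8 = 19
ES_Task 6 = max(EF_Task 1=10, EF_Task 2=11) = 11; EF_Task 6 = 11+13 = 24
ES_Task 7 = max(EF_Task 3=11, EF_Task 5=19) = 19; EF_Task 7 = 19+2 = 21
ES_Task 8 = max(EF_Task 3=11, EF_Task 4=14) = 14; EF_Task 8 = 14+4 = 18
ES_Task 9 = max(EF_Task 2=11, EF_Task 4=14) = 14; EF_Task 9 = 14+9 = 23
ES_Task 10 = max(EF_Task 1=10, EF_Task 6=24, EF_Task 7=21, EF_Task 8=18, EF_Task 9=23) = 24; EF_Task 10 = 24+6 = 30
Expected project duration μ = 30 weeks. Critical path: Task 2 → Task 6 → Task 10.

30 weeks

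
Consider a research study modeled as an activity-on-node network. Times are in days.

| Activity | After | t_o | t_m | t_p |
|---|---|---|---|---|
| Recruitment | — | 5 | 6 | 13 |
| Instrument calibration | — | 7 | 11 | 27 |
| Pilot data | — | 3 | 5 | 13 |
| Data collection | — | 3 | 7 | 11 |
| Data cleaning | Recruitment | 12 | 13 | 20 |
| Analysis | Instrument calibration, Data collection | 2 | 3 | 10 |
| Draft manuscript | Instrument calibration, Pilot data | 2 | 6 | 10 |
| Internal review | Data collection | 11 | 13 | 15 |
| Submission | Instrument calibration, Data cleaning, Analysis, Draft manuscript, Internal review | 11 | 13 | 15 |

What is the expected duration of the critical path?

te_Recruitment = (5 + 4·6 + 13)/6 = 42/6 = 7
te_Instrument calibration = (7 + 4·11 + 27)/6 = 78/6 = 13
te_Pilot data = (3 + 4·5 + 13)/6 = 36/6 = 6
te_Data collection = (3 + 4·7 + 11)/6 = 42/6 = 7
te_Data cleaning = (12 + 4·13 + 20)/6 = 84/6 = 14
te_Analysis = (2 + 4·3 + 10)/6 = 24/6 = 4
te_Draft manuscript = (2 + 4·6 + 10)/6 = 36/6 = 6
te_Internal review = (11 + 4·13 + 15)/6 = 78/6 = 13
te_Submission = (11 + 4·13 + 15)/6 = 78/6 = 13

Forward pass:
ES_Recruitment = 0; EF_Recruitment = 7
ES_Instrument calibration = 0; EF_Instrument calibration = 13
ES_Pilot data = 0; EF_Pilot data = 6
ES_Data collection = 0; EF_Data collection = 7
ES_Data cleaning = 7; EF_Data cleaning = 7+14 = 21
ES_Analysis = max(EF_Instrument calibration=13, EF_Data collection=7) = 13; EF_Analysis = 13+4 = 17
ES_Draft manuscript = max(EF_Instrument calibration=13, EF_Pilot data=6) = 13; EF_Draft manuscript = 13+6 = 19
ES_Internal review = 7; EF_Internal review = 7+13 = 20
ES_Submission = max(EF_Instrument calibration=13, EF_Data cleaning=21, EF_Analysis=17, EF_Draft manuscript=19, EF_Internal review=20) = 21; EF_Submission = 21+13 = 34
Expected project duration μ = 34 days. Critical path: Recruitment → Data cleaning → Submission.

34 days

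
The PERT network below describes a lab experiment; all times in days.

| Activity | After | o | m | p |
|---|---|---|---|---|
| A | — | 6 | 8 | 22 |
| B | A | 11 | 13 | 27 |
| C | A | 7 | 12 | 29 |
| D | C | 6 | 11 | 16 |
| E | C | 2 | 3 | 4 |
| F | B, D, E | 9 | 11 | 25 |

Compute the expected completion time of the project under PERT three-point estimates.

te_A = (6 + 4·8 + 22)/6 = 60/6 = 10
te_B = (11 + 4·13 + 27)/6 = 90/6 = 15
te_C = (7 + 4·12 + 29)/6 = 84/6 = 14
te_D = (6 + 4·11 + 16)/6 = 66/6 = 11
te_E = (2 + 4·3 + 4)/6 = 18/6 = 3
te_F = (9 + 4·11 + 25)/6 = 78/6 = 13

Forward pass:
ES_A = 0; EF_A = 10
ES_B = 10; EF_B = 10+15 = 25
ES_C = 10; EF_C = 10+14 = 24
ES_D = 24; EF_D = 24+11 = 35
ES_E = 24; EF_E = 24+3 = 27
ES_F = max(EF_B=25, EF_D=35, EF_E=27) = 35; EF_F = 35+13 = 48
Expected project duration μ = 48 days. Critical path: A → C → D → F.

48 days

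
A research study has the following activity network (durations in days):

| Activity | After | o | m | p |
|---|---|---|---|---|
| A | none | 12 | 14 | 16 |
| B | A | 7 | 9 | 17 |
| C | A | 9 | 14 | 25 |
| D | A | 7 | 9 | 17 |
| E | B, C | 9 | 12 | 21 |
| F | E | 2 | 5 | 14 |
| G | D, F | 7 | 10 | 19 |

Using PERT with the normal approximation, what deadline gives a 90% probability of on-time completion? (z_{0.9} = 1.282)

te_A = (12 + 4·14 + 16)/6 = 84/6 = 14; σ²_A = ((16−12)/6)² = 0.444
te_B = (7 + 4·9 + 17)/6 = 60/6 = 10; σ²_B = ((17−7)/6)² = 2.778
te_C = (9 + 4·14 + 25)/6 = 90/6 = 15; σ²_C = ((25−9)/6)² = 7.111
te_D = (7 + 4·9 + 17)/6 = 60/6 = 10; σ²_D = ((17−7)/6)² = 2.778
te_E = (9 + 4·12 + 21)/6 = 78/6 = 13; σ²_E = ((21−9)/6)² = 4.000
te_F = (2 + 4·5 + 14)/6 = 36/6 = 6; σ²_F = ((14−2)/6)² = 4.000
te_G = (7 + 4·10 + 19)/6 = 66/6 = 11; σ²_G = ((19−7)/6)² = 4.000

Forward pass:
ES_A = 0; EF_A = 14
ES_B = 14; EF_B = 14+10 = 24
ES_C = 14; EF_C = 14+15 = 29
ES_D = 14; EF_D = 14+10 = 24
ES_E = max(EF_B=24, EF_C=29) = 29; EF_E = 29+13 = 42
ES_F = 42; EF_F = 42+6 = 48
ES_G = max(EF_D=24, EF_F=48) = 48; EF_G = 48+11 = 59
Expected project duration μ = 59 days. Critical path: A → C → E → F → G.

Variance along critical path = 0.444 + 7.111 + 4.000 + 4.000 + 4.000 = 19.556; σ = 4.422 days.
D = μ + z·σ = 59 + 1.282·4.422 = 64.7 days

64.7 days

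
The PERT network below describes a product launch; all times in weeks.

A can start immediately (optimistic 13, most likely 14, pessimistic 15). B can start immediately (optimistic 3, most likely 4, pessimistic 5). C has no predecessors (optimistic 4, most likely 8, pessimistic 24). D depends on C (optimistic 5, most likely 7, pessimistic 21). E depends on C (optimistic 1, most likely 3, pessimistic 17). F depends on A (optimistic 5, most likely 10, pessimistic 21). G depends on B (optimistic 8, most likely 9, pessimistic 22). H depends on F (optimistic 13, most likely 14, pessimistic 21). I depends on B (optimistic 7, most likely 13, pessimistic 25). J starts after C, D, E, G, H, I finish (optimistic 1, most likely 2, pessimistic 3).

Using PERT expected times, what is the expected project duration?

te_A = (13 + 4·14 + 15)/6 = 84/6 = 14
te_B = (3 + 4·4 + 5)/6 = 24/6 = 4
te_C = (4 + 4·8 + 24)/6 = 60/6 = 10
te_D = (5 + 4·7 + 21)/6 = 54/6 = 9
te_E = (1 + 4·3 + 17)/6 = 30/6 = 5
te_F = (5 + 4·10 + 21)/6 = 66/6 = 11
te_G = (8 + 4·9 + 22)/6 = 66/6 = 11
te_H = (13 + 4·14 + 21)/6 = 90/6 = 15
te_I = (7 + 4·13 + 25)/6 = 84/6 = 14
te_J = (1 + 4·2 + 3)/6 = 12/6 = 2

Forward pass:
ES_A = 0; EF_A = 14
ES_B = 0; EF_B = 4
ES_C = 0; EF_C = 10
ES_D = 10; EF_D = 10+9 = 19
ES_E = 10; EF_E = 10+5 = 15
ES_F = 14; EF_F = 14+11 = 25
ES_G = 4; EF_G = 4+11 = 15
ES_H = 25; EF_H = 25+15 = 40
ES_I = 4; EF_I = 4+14 = 18
ES_J = max(EF_C=10, EF_D=19, EF_E=15, EF_G=15, EF_H=40, EF_I=18) = 40; EF_J = 40+2 = 42
Expected project duration μ = 42 weeks. Critical path: A → F → H → J.

42 weeks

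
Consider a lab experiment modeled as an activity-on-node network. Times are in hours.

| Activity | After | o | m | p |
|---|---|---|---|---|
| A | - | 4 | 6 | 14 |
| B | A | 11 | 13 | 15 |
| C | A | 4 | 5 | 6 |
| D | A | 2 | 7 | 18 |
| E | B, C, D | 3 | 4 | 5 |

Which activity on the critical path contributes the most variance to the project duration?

te_A = (4 + 4·6 + 14)/6 = 42/6 = 7; σ²_A = ((14−4)/6)² = 2.778
te_B = (11 + 4·13 + 15)/6 = 78/6 = 13; σ²_B = ((15−11)/6)² = 0.444
te_C = (4 + 4·5 + 6)/6 = 30/6 = 5; σ²_C = ((6−4)/6)² = 0.111
te_D = (2 + 4·7 + 18)/6 = 48/6 = 8; σ²_D = ((18−2)/6)² = 7.111
te_E = (3 + 4·4 + 5)/6 = 24/6 = 4; σ²_E = ((5−3)/6)² = 0.111

Forward pass:
ES_A = 0; EF_A = 7
ES_B = 7; EF_B = 7+13 = 20
ES_C = 7; EF_C = 7+5 = 12
ES_D = 7; EF_D = 7+8 = 15
ES_E = max(EF_B=20, EF_C=12, EF_D=15) = 20; EF_E = 20+4 = 24
Expected project duration μ = 24 hours. Critical path: A → B → E.

Variances on critical path: σ²_A=2.778, σ²_B=0.444, σ²_E=0.111.
Largest is σ²_A = 2.778.

A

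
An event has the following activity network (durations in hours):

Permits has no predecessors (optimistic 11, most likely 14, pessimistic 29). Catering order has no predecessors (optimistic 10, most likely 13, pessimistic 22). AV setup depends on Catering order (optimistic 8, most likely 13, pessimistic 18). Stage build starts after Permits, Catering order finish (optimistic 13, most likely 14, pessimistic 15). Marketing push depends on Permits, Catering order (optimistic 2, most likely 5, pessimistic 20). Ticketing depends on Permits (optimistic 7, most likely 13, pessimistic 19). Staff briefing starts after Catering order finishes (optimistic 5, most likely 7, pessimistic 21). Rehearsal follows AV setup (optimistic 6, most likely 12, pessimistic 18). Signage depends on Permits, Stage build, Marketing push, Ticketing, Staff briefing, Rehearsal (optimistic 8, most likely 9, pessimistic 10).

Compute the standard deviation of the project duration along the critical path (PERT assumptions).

3.30 hours

te_Permits = (11 + 4·14 + 29)/6 = 96/6 = 16; σ²_Permits = ((29−11)/6)² = 9.000
te_Catering order = (10 + 4·13 + 22)/6 = 84/6 = 14; σ²_Catering order = ((22−10)/6)² = 4.000
te_AV setup = (8 + 4·13 + 18)/6 = 78/6 = 13; σ²_AV setup = ((18−8)/6)² = 2.778
te_Stage build = (13 + 4·14 + 15)/6 = 84/6 = 14; σ²_Stage build = ((15−13)/6)² = 0.111
te_Marketing push = (2 + 4·5 + 20)/6 = 42/6 = 7; σ²_Marketing push = ((20−2)/6)² = 9.000
te_Ticketing = (7 + 4·13 + 19)/6 = 78/6 = 13; σ²_Ticketing = ((19−7)/6)² = 4.000
te_Staff briefing = (5 + 4·7 + 21)/6 = 54/6 = 9; σ²_Staff briefing = ((21−5)/6)² = 7.111
te_Rehearsal = (6 + 4·12 + 18)/6 = 72/6 = 12; σ²_Rehearsal = ((18−6)/6)² = 4.000
te_Signage = (8 + 4·9 + 10)/6 = 54/6 = 9; σ²_Signage = ((10−8)/6)² = 0.111

Forward pass:
ES_Permits = 0; EF_Permits = 16
ES_Catering order = 0; EF_Catering order = 14
ES_AV setup = 14; EF_AV setup = 14+13 = 27
ES_Stage build = max(EF_Permits=16, EF_Catering order=14) = 16; EF_Stage build = 16+14 = 30
ES_Marketing push = max(EF_Permits=16, EF_Catering order=14) = 16; EF_Marketing push = 16+7 = 23
ES_Ticketing = 16; EF_Ticketing = 16+13 = 29
ES_Staff briefing = 14; EF_Staff briefing = 14+9 = 23
ES_Rehearsal = 27; EF_Rehearsal = 27+12 = 39
ES_Signage = max(EF_Permits=16, EF_Stage build=30, EF_Marketing push=23, EF_Ticketing=29, EF_Staff briefing=23, EF_Rehearsal=39) = 39; EF_Signage = 39+9 = 48
Expected project duration μ = 48 hours. Critical path: Catering order → AV setup → Rehearsal → Signage.

Variance along critical path = 4.000 + 2.778 + 4.000 + 0.111 = 10.889
σ = √10.889 = 3.300 hours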